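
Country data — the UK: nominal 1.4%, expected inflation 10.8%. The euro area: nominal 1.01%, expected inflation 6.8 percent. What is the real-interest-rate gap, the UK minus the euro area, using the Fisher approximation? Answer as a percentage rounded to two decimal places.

-3.61%

The UK: 1.4% − 10.8% = -9.400%
The euro area: 1.01% − 6.8% = -5.790%
Differential = -3.610% → -3.61%.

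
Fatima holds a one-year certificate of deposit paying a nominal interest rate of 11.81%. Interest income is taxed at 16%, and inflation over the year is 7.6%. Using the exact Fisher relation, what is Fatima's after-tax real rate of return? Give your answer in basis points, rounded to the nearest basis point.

216 basis points

After-tax nominal return = 11.81% × (1 − 0.16) = 9.9204%.
1 + r = 1.099204 / 1.07600 = 1.021565
After-tax real rate = 1.021565 − 1 → 216 basis points.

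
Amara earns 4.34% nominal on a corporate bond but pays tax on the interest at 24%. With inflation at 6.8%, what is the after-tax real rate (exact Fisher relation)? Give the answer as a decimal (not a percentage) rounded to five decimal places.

-0.03279

After-tax nominal return = 4.34% × (1 − 0.24) = 3.2984%.
1 + r = 1.032984 / 1.06800 = 0.967213
After-tax real rate = 0.967213 − 1 → -0.03279.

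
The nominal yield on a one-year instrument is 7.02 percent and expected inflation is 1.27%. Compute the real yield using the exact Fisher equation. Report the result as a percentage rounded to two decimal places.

5.68%

By the Fisher identity, 1 + r = (1 + i)/(1 + π).
1 + r = 1.07020 / 1.01270 = 1.056779
r = 1.056779 − 1 = 5.6779%, i.e. 5.68%.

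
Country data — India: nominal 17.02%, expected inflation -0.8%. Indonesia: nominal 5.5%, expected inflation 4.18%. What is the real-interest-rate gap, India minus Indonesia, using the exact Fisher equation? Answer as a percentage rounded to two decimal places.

India: (1 + 0.1702)/(1 − 0.0080) − 1 = 17.9637%
Indonesia: (1 + 0.0550)/(1 + 0.0418) − 1 = 1.2670%
Differential = 17.9637% − 1.2670% = 16.6967% → 16.70%.

16.70%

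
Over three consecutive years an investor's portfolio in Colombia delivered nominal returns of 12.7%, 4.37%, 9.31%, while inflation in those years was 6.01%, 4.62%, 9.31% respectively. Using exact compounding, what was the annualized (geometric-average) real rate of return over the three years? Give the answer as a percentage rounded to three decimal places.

1.979%

Nominal growth factor = 1.1270 × 1.0437 × 1.0931 = 1.285758766
Price-level growth factor = 1.0601 × 1.0462 × 1.0931 = 1.212331653
Real growth factor = 1.285758766 / 1.212331653 = 1.060566852
Annualized real rate = 1.060566852^(1/3) − 1 = 1.97945% → 1.979%.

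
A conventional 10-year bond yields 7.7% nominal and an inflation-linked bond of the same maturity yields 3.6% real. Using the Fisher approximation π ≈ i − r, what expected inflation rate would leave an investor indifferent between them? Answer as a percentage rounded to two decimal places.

4.10%

π ≈ i − r = 7.7% − 3.6% → 4.10%.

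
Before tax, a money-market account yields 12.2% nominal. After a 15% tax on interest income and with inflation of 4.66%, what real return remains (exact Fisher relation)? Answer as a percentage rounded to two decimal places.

5.46%

After-tax nominal return = 12.2% × (1 − 0.15) = 10.3700%.
1 + r = 1.10370 / 1.04660 = 1.054558
After-tax real rate = 1.054558 − 1 → 5.46%.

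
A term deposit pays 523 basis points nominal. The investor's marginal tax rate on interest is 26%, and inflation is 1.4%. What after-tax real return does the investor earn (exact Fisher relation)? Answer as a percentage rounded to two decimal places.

2.44%

After-tax nominal return = 5.23% × (1 − 0.26) = 3.8702%.
1 + r = 1.038702 / 1.01400 = 1.024361
After-tax real rate = 1.024361 − 1 → 2.44%.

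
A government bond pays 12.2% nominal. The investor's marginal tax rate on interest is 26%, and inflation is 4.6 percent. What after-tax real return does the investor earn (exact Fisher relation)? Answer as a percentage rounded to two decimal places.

4.23%

After-tax nominal return = 12.2% × (1 − 0.26) = 9.0280%.
1 + r = 1.09028 / 1.04600 = 1.042333
After-tax real rate = 1.042333 − 1 → 4.23%.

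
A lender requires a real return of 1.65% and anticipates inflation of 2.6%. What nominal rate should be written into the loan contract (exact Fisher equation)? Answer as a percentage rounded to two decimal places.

4.29%

(1 + i) = (1 + r)(1 + π) = 1.01650 × 1.02600 = 1.042929
i = 1.042929 − 1, so the required nominal rate is 4.29%.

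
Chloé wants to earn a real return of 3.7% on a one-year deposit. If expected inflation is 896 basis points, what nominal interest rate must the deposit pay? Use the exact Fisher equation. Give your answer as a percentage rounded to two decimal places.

12.99%

(1 + i) = (1 + r)(1 + π) = 1.03700 × 1.08960 = 1.1299152
i = 1.1299152 − 1, so the required nominal rate is 12.99%.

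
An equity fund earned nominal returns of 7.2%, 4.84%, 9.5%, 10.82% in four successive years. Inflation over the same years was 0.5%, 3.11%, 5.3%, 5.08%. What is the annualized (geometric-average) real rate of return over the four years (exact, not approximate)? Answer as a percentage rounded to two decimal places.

4.43%

Nominal growth factor = 1.0720 × 1.0484 × 1.0950 × 1.1082 = 1.36381060
Price-level growth factor = 1.0050 × 1.0311 × 1.0530 × 1.0508 = 1.14660884
Real growth factor = 1.36381060 / 1.14660884 = 1.18942970
Annualized real rate = 1.18942970^(1/4) − 1 = 4.4323% → 4.43%.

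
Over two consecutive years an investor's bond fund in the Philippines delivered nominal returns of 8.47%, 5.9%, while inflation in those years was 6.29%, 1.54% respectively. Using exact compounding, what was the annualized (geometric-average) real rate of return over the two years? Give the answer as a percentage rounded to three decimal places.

3.166%

Nominal growth factor = 1.0847 × 1.0590 = 1.14869730
Price-level growth factor = 1.0629 × 1.0154 = 1.07926866
Real growth factor = 1.14869730 / 1.07926866 = 1.06432934
Annualized real rate = 1.06432934^(1/2) − 1 = 3.1663% → 3.166%.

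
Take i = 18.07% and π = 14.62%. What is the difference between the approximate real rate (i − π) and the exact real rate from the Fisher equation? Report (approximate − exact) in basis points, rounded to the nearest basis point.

Approximate: r ≈ 18.070% − 14.620% = 3.4500%
Exact: (1 + 0.1807)/(1 + 0.1462) − 1 = 3.0099%
Error = 3.4500% − 3.0099% = 0.4401% → 44 basis points.

44 basis points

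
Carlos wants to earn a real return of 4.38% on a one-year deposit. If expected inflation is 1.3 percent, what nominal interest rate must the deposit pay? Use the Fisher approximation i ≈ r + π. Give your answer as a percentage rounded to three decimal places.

i ≈ r + π = 4.38% + 1.3% = 5.680%.

5.680%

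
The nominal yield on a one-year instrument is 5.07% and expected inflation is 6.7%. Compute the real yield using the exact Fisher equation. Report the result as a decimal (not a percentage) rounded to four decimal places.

By the Fisher relation, 1 + r = (1 + i)/(1 + π).
1 + r = 1.05070 / 1.06700 = 0.984724
r = 0.984724 − 1 = -1.5276%, i.e. -0.0153.

-0.0153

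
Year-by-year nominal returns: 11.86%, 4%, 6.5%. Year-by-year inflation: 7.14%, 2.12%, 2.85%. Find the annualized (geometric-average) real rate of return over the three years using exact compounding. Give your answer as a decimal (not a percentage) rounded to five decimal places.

Compound the nominal returns: 1.1186 × 1.0400 × 1.0650 = 1.23896136.
Compound inflation: 1.0714 × 1.0212 × 1.0285 = 1.12529592.
Deflate: 1.23896136 / 1.12529592 = 1.10100938.
Annualized real rate = 1.10100938^(1/3) − 1 = 3.2596% → 0.03260.

0.03260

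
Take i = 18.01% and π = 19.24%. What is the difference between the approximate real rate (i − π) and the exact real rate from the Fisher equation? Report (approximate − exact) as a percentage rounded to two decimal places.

Approximate: r ≈ 18.010% − 19.240% = -1.2300%
Exact: (1 + 0.1801)/(1 + 0.1924) − 1 = -1.0315%
Error = -1.2300% − (-1.0315%) = -0.1985% → -0.20%.

-0.20%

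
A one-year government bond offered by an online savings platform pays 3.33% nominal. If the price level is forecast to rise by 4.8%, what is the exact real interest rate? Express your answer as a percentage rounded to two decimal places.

-1.40%

1 + r = 1.03330 / 1.04800 = 0.985973
r = 0.985973 − 1 = -1.4027%, i.e. -1.40%.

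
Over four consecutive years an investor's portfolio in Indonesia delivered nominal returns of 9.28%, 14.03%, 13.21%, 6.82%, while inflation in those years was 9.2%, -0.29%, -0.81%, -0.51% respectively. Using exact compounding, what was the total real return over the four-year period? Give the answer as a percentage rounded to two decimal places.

40.25%

Nominal growth factor = 1.0928 × 1.1403 × 1.1321 × 1.0682 = 1.506944
Price-level growth factor = 1.0920 × 0.9971 × 0.9919 × 0.9949 = 1.074506
Real growth factor = 1.506944 / 1.074506 = 1.402454
Total real return = 1.402454 − 1 → 40.25%.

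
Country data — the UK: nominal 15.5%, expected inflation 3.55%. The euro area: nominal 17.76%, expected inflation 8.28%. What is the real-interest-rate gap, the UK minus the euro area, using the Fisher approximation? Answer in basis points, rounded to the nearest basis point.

The UK: 15.5% − 3.55% = 11.950%
The euro area: 17.76% − 8.28% = 9.480%
Differential = 2.470% → 247 basis points.

247 basis points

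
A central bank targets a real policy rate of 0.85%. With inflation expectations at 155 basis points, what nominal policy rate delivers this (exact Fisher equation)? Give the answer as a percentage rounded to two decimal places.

2.41%

(1 + i) = (1 + r)(1 + π) = 1.00850 × 1.01550 = 1.02413175
i = 1.02413175 − 1, so the required nominal rate is 2.41%.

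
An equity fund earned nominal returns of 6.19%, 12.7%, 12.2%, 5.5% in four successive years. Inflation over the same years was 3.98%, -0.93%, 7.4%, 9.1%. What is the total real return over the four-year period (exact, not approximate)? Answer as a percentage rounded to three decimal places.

17.363%

Compound the nominal returns: 1.0619 × 1.1270 × 1.1220 × 1.0550 = 1.416618.
Compound inflation: 1.0398 × 0.9907 × 1.0740 × 1.0910 = 1.207038.
Deflate: 1.416618 / 1.207038 = 1.173632.
Total real return = 1.173632 − 1 → 17.363%.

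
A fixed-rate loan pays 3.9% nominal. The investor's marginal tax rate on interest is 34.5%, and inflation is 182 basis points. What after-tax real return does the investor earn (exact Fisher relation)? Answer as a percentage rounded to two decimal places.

After-tax nominal return = 3.9% × (1 − 0.345) = 2.5545%.
1 + r = 1.025545 / 1.01820 = 1.007214
After-tax real rate = 1.007214 − 1 → 0.72%.

0.72%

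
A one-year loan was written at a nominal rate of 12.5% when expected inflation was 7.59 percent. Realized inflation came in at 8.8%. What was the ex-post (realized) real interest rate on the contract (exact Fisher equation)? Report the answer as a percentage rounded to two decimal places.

3.40%

Ex-post: (1 + 0.1250)/(1 + 0.0880) − 1 = 3.4007%
So the realized real rate is 3.40%.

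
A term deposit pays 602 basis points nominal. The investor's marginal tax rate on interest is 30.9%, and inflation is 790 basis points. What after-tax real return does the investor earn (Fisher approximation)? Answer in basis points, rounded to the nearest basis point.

-374 basis points

After-tax nominal return = 6.02% × (1 − 0.309) = 4.15982%.
r ≈ 4.15982% − 7.9% → -374 basis points.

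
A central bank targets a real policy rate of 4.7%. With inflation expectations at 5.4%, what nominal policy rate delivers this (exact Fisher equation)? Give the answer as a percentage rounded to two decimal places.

10.35%

(1 + i) = (1 + r)(1 + π) = 1.04700 × 1.05400 = 1.103538
i = 1.103538 − 1, so the required nominal rate is 10.35%.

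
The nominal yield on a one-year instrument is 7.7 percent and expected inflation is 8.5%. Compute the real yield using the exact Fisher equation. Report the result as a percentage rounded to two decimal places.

By the Fisher relation, 1 + r = (1 + i)/(1 + π).
1 + r = 1.07700 / 1.08500 = 0.992627
r = 0.992627 − 1 = -0.7373%, i.e. -0.74%.

-0.74%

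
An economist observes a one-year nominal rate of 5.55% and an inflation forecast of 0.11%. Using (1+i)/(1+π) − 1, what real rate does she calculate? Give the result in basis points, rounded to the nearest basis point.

543 basis points

1 + r = 1.05550 / 1.00110 = 1.054340
r = 1.054340 − 1 = 5.4340%, i.e. 543 basis points.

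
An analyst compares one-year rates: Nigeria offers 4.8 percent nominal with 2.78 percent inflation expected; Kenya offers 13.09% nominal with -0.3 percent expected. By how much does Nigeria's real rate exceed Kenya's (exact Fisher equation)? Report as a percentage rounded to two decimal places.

-11.46%

Nigeria: (1 + 0.0480)/(1 + 0.0278) − 1 = 1.9654%
Kenya: (1 + 0.1309)/(1 − 0.0030) − 1 = 13.4303%
Differential = 1.9654% − 13.4303% = -11.4649% → -11.46%.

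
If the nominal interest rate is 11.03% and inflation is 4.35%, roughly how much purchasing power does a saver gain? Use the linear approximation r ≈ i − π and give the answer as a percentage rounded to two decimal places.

6.68%

r ≈ i − π = 11.03% − 4.35% = 6.68%.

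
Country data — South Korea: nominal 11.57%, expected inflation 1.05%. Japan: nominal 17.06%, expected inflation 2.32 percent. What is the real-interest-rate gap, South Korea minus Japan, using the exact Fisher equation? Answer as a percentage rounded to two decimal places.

-4.00%

South Korea: (1 + 0.1157)/(1 + 0.0105) − 1 = 10.4107%
Japan: (1 + 0.1706)/(1 + 0.0232) − 1 = 14.4058%
Differential = 10.4107% − 14.4058% = -3.9951% → -4.00%.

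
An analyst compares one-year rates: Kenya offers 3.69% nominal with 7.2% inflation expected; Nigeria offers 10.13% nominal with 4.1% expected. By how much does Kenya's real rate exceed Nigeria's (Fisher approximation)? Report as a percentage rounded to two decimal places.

Kenya: 3.69% − 7.2% = -3.510%
Nigeria: 10.13% − 4.1% = 6.030%
Differential = -9.540% → -9.54%.

-9.54%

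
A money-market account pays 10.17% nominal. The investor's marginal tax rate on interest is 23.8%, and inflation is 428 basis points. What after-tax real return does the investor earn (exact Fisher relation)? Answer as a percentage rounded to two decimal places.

After-tax nominal return = 10.17% × (1 − 0.238) = 7.74954%.
1 + r = 1.0774954 / 1.04280 = 1.033271
After-tax real rate = 1.033271 − 1 → 3.33%.

3.33%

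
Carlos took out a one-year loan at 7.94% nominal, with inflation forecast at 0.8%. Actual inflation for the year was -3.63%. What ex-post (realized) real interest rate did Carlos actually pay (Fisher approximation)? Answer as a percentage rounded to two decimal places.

Ex-post: 7.94% − (-3.63%) = 11.570%
So the realized real rate is 11.57%.

11.57%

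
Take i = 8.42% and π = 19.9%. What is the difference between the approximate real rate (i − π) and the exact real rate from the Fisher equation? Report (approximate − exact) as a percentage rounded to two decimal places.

-1.91%

Approximate: r ≈ 8.420% − 19.900% = -11.4800%
Exact: (1 + 0.0842)/(1 + 0.1990) − 1 = -9.5746%
Error = -11.4800% − (-9.5746%) = -1.9054% → -1.91%.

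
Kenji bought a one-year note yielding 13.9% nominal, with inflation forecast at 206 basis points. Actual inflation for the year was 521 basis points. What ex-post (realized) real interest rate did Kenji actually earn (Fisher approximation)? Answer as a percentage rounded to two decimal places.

8.69%

Ex-post: 13.9% − 5.21% = 8.690%
So the realized real rate is 8.69%.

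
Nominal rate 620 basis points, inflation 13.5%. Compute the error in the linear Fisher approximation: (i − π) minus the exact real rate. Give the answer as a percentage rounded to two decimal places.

Approximate: r ≈ 6.200% − 13.500% = -7.3000%
Exact: (1 + 0.0620)/(1 + 0.1350) − 1 = -6.4317%
Error = -7.3000% − (-6.4317%) = -0.8683% → -0.87%.

-0.87%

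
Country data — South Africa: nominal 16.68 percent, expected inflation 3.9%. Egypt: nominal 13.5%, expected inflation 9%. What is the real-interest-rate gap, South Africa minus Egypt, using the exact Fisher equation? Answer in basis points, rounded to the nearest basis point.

817 basis points

South Africa: (1 + 0.1668)/(1 + 0.0390) − 1 = 12.3003%
Egypt: (1 + 0.1350)/(1 + 0.0900) − 1 = 4.1284%
Differential = 12.3003% − 4.1284% = 8.1718% → 817 basis points.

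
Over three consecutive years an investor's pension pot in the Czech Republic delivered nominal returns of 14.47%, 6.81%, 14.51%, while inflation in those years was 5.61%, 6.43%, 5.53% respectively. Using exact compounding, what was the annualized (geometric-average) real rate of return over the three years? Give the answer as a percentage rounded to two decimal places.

5.68%

Nominal growth factor = 1.1447 × 1.0681 × 1.1451 = 1.40006118
Price-level growth factor = 1.0561 × 1.0643 × 1.0553 = 1.18616483
Real growth factor = 1.40006118 / 1.18616483 = 1.18032599
Annualized real rate = 1.18032599^(1/3) − 1 = 5.6819% → 5.68%.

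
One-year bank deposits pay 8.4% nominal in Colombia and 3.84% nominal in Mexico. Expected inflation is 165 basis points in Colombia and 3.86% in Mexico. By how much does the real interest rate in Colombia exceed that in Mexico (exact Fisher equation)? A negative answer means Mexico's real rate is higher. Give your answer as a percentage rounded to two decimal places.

6.66%

Colombia: (1 + 0.0840)/(1 + 0.0165) − 1 = 6.6404%
Mexico: (1 + 0.0384)/(1 + 0.0386) − 1 = -0.0193%
Differential = 6.6404% − (-0.0193%) = 6.6597% → 6.66%.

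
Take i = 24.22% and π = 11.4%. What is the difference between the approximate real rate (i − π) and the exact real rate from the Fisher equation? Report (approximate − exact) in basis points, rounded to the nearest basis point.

Approximate: r ≈ 24.220% − 11.400% = 12.8200%
Exact: (1 + 0.2422)/(1 + 0.1140) − 1 = 11.5081%
Error = 12.8200% − 11.5081% = 1.3119% → 131 basis points.

131 basis points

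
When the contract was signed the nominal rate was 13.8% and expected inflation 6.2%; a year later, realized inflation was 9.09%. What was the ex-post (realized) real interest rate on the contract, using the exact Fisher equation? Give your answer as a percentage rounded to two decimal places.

4.32%

Ex-post: (1 + 0.1380)/(1 + 0.0909) − 1 = 4.3175%
So the realized real rate is 4.32%.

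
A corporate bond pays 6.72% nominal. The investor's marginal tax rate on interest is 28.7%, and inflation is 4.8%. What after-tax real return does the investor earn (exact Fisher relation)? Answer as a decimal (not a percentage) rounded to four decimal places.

-0.0001

After-tax nominal return = 6.72% × (1 − 0.287) = 4.79136%.
1 + r = 1.0479136 / 1.04800 = 0.999918
After-tax real rate = 0.999918 − 1 → -0.0001.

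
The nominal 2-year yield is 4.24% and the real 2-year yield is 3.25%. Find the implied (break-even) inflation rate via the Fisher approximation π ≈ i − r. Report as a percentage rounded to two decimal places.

0.99%

π ≈ i − r = 4.24% − 3.25% → 0.99%.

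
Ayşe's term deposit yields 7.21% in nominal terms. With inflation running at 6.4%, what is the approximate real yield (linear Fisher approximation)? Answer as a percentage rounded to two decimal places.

r ≈ i − π = 7.21% − 6.4% = 0.81%.

0.81%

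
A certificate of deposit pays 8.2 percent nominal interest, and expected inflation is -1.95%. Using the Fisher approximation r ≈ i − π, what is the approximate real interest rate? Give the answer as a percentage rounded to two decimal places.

10.15%

r ≈ i − π = 8.2% − (-1.95%) = 10.15%.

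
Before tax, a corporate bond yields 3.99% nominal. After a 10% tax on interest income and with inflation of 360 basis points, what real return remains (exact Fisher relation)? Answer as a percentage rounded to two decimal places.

After-tax nominal return = 3.99% × (1 − 0.1) = 3.5910%.
1 + r = 1.03591 / 1.03600 = 0.999913
After-tax real rate = 0.999913 − 1 → -0.01%.

-0.01%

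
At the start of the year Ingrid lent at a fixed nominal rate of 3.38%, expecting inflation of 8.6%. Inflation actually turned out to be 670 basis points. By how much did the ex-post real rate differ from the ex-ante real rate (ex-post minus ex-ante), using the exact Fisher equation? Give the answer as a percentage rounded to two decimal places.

1.70%

Ex-ante: (1 + 0.0338)/(1 + 0.0860) − 1 = -4.8066%
Ex-post: (1 + 0.0338)/(1 + 0.0670) − 1 = -3.1115%
Difference (ex-post − ex-ante) = 1.6951% → 1.70%.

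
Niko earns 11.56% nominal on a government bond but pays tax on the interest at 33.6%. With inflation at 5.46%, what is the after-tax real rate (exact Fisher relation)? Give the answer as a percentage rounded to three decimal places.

After-tax nominal return = 11.56% × (1 − 0.336) = 7.67584%.
1 + r = 1.0767584 / 1.05460 = 1.021011
After-tax real rate = 1.021011 − 1 → 2.101%.

2.101%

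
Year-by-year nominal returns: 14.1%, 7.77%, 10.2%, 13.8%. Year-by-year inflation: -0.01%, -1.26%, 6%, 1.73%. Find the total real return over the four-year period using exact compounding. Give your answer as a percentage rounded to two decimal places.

44.84%

Nominal growth factor = 1.1410 × 1.0777 × 1.1020 × 1.1380 = 1.542082
Price-level growth factor = 0.9999 × 0.9874 × 1.0600 × 1.0173 = 1.064644
Real growth factor = 1.542082 / 1.064644 = 1.448448
Total real return = 1.448448 − 1 → 44.84%.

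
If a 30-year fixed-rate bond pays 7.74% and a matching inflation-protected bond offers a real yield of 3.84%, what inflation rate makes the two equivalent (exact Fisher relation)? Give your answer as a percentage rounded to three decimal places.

(1 + π) = (1 + i)/(1 + r) = 1.07740 / 1.03840 = 1.037558
Break-even inflation = 1.037558 − 1 → 3.756%.

3.756%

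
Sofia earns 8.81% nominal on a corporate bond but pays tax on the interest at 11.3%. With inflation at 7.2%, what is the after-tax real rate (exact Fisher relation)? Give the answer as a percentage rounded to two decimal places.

0.57%

After-tax nominal return = 8.81% × (1 − 0.113) = 7.81447%.
1 + r = 1.0781447 / 1.07200 = 1.005732
After-tax real rate = 1.005732 − 1 → 0.57%.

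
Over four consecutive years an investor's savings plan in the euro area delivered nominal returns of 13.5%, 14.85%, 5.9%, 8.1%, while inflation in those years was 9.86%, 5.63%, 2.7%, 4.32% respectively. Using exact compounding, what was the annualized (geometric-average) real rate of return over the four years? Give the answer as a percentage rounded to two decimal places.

4.67%

Nominal growth factor = 1.1350 × 1.1485 × 1.0590 × 1.0810 = 1.49227380
Price-level growth factor = 1.0986 × 1.0563 × 1.0270 × 1.0432 = 1.24326840
Real growth factor = 1.49227380 / 1.24326840 = 1.20028290
Annualized real rate = 1.20028290^(1/4) − 1 = 4.6697% → 4.67%.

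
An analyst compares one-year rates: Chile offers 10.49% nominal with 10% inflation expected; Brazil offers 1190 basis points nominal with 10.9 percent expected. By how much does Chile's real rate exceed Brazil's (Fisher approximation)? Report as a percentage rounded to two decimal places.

Chile: 10.49% − 10% = 0.490%
Brazil: 11.9% − 10.9% = 1.000%
Differential = -0.510% → -0.51%.

-0.51%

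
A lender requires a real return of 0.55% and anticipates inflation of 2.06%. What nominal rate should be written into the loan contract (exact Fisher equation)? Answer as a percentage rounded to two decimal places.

(1 + i) = (1 + r)(1 + π) = 1.00550 × 1.02060 = 1.0262133
i = 1.0262133 − 1, so the required nominal rate is 2.62%.

2.62%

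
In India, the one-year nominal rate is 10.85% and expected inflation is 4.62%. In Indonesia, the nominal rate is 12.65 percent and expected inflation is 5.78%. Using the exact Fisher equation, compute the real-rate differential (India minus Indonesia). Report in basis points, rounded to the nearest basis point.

-54 basis points

India: (1 + 0.1085)/(1 + 0.0462) − 1 = 5.9549%
Indonesia: (1 + 0.1265)/(1 + 0.0578) − 1 = 6.4946%
Differential = 5.9549% − 6.4946% = -0.5397% → -54 basis points.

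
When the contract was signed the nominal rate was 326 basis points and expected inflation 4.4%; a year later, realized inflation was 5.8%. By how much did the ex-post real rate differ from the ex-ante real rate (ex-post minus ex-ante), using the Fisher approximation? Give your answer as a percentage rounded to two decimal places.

Ex-ante: 3.26% − 4.4% = -1.140%
Ex-post: 3.26% − 5.8% = -2.540%
Difference (ex-post − ex-ante) = -1.4000% → -1.40%.

-1.40%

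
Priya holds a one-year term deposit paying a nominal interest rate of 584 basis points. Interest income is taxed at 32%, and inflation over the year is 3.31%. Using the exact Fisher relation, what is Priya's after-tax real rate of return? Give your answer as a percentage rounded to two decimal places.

0.64%

After-tax nominal return = 5.84% × (1 − 0.32) = 3.9712%.
1 + r = 1.039712 / 1.03310 = 1.006400
After-tax real rate = 1.006400 − 1 → 0.64%.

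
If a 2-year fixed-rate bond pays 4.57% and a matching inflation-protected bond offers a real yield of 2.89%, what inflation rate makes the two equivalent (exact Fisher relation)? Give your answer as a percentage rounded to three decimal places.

1.633%

(1 + π) = (1 + i)/(1 + r) = 1.04570 / 1.02890 = 1.016328
Break-even inflation = 1.016328 − 1 → 1.633%.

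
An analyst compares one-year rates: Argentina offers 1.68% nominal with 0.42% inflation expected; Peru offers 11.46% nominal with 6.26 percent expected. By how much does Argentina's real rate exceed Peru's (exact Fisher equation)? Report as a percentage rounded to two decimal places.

-3.64%

Argentina: (1 + 0.0168)/(1 + 0.0042) − 1 = 1.2547%
Peru: (1 + 0.1146)/(1 + 0.0626) − 1 = 4.8937%
Differential = 1.2547% − 4.8937% = -3.6389% → -3.64%.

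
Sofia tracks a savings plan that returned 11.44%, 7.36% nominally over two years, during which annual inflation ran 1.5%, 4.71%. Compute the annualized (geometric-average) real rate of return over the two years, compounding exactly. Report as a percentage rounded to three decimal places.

6.100%

Nominal growth factor = 1.1144 × 1.0736 = 1.19641984
Price-level growth factor = 1.0150 × 1.0471 = 1.06280650
Real growth factor = 1.19641984 / 1.06280650 = 1.12571747
Annualized real rate = 1.12571747^(1/2) − 1 = 6.0998% → 6.100%.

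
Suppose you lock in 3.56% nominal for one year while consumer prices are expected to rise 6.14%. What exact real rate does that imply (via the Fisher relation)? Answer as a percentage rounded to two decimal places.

-2.43%

1 + r = 1.03560 / 1.06140 = 0.975692
r = 0.975692 − 1 = -2.4308%, i.e. -2.43%.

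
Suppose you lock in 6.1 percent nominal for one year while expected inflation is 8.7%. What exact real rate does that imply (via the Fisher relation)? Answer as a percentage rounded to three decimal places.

-2.392%

1 + r = 1.06100 / 1.08700 = 0.976081
r = 0.976081 − 1 = -2.3919%, i.e. -2.392%.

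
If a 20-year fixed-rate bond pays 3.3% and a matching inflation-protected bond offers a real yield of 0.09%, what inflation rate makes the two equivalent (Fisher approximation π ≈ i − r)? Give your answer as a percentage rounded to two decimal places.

3.21%

π ≈ i − r = 3.3% − 0.09% → 3.21%.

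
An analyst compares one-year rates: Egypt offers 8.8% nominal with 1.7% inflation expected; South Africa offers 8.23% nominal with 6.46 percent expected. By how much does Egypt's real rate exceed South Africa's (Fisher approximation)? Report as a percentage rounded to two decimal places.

5.33%

Egypt: 8.8% − 1.7% = 7.100%
South Africa: 8.23% − 6.46% = 1.770%
Differential = 5.330% → 5.33%.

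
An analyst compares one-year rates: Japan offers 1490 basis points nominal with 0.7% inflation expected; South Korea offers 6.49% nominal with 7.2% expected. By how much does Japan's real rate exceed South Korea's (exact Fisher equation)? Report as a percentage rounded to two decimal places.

14.76%

Japan: (1 + 0.1490)/(1 + 0.0070) − 1 = 14.1013%
South Korea: (1 + 0.0649)/(1 + 0.0720) − 1 = -0.6623%
Differential = 14.1013% − (-0.6623%) = 14.7636% → 14.76%.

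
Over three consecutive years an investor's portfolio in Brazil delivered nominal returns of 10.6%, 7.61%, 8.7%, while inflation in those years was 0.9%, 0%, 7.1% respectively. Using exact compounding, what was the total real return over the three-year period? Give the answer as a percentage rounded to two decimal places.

Nominal growth factor = 1.1060 × 1.0761 × 1.0870 = 1.293711
Price-level growth factor = 1.0090 × 1.0000 × 1.0710 = 1.080639
Real growth factor = 1.293711 / 1.080639 = 1.197172
Total real return = 1.197172 − 1 → 19.72%.

19.72%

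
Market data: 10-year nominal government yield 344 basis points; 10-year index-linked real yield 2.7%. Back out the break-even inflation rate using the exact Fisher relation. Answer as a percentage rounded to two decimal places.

0.72%

(1 + π) = (1 + i)/(1 + r) = 1.03440 / 1.02700 = 1.007205
Break-even inflation = 1.007205 − 1 → 0.72%.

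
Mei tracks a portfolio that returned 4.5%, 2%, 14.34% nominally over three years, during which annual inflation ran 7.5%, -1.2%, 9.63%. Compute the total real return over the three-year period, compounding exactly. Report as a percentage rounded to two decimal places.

Compound the nominal returns: 1.0450 × 1.0200 × 1.1434 = 1.218750.
Compound inflation: 1.0750 × 0.9880 × 1.0963 = 1.164380.
Deflate: 1.218750 / 1.164380 = 1.046694.
Total real return = 1.046694 − 1 → 4.67%.

4.67%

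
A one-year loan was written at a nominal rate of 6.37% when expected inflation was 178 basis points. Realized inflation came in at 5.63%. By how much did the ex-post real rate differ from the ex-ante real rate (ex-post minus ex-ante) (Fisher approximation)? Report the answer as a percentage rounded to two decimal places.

-3.85%

Ex-ante: 6.37% − 1.78% = 4.590%
Ex-post: 6.37% − 5.63% = 0.740%
Difference (ex-post − ex-ante) = -3.8500% → -3.85%.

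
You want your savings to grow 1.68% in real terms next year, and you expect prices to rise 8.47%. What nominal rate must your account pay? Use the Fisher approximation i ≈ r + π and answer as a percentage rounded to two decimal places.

10.15%

i ≈ r + π = 1.68% + 8.47% = 10.15%.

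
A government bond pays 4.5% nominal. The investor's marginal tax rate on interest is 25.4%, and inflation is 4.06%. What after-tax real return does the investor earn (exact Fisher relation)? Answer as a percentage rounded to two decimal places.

After-tax nominal return = 4.5% × (1 − 0.254) = 3.3570%.
1 + r = 1.03357 / 1.04060 = 0.993244
After-tax real rate = 0.993244 − 1 → -0.68%.

-0.68%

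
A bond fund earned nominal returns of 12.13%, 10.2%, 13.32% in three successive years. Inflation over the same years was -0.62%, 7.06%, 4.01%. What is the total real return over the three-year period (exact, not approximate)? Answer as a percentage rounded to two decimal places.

26.53%

Nominal growth factor = 1.1213 × 1.1020 × 1.1332 = 1.400264
Price-level growth factor = 0.9938 × 1.0706 × 1.0401 = 1.106627
Real growth factor = 1.400264 / 1.106627 = 1.265344
Total real return = 1.265344 − 1 → 26.53%.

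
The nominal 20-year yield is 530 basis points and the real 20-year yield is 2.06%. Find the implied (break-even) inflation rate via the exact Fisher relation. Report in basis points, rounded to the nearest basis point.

317 basis points

(1 + π) = (1 + i)/(1 + r) = 1.05300 / 1.02060 = 1.031746
Break-even inflation = 1.031746 − 1 → 317 basis points.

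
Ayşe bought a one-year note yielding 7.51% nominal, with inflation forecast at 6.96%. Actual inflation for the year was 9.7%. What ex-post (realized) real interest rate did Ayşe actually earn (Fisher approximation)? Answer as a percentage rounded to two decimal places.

Ex-post: 7.51% − 9.7% = -2.190%
So the realized real rate is -2.19%.

-2.19%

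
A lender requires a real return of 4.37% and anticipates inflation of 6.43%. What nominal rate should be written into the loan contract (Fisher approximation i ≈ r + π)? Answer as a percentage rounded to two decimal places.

10.80%

i ≈ r + π = 4.37% + 6.43% = 10.80%.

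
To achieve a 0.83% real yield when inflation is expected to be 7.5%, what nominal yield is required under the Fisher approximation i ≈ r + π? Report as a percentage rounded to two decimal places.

8.33%

i ≈ r + π = 0.83% + 7.5% = 8.33%.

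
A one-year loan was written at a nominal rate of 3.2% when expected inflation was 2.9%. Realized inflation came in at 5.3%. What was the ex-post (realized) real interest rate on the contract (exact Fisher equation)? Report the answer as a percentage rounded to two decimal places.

Ex-post: (1 + 0.0320)/(1 + 0.0530) − 1 = -1.9943%
So the realized real rate is -1.99%.

-1.99%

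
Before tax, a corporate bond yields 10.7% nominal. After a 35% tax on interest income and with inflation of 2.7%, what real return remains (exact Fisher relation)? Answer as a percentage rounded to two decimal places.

4.14%

After-tax nominal return = 10.7% × (1 − 0.35) = 6.9550%.
1 + r = 1.06955 / 1.02700 = 1.041431
After-tax real rate = 1.041431 − 1 → 4.14%.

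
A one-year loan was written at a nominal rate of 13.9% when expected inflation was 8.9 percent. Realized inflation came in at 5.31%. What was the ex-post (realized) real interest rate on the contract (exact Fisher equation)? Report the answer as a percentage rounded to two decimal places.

8.16%

Ex-post: (1 + 0.1390)/(1 + 0.0531) − 1 = 8.1569%
So the realized real rate is 8.16%.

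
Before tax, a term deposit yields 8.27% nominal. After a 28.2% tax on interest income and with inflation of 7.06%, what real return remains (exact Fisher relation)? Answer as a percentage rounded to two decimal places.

After-tax nominal return = 8.27% × (1 − 0.282) = 5.93786%.
1 + r = 1.0593786 / 1.07060 = 0.989519
After-tax real rate = 0.989519 − 1 → -1.05%.

-1.05%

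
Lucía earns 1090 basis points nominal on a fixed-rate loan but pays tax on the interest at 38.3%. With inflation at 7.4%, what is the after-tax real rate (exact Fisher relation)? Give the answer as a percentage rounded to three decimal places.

After-tax nominal return = 10.9% × (1 − 0.383) = 6.7253%.
1 + r = 1.067253 / 1.07400 = 0.993718
After-tax real rate = 0.993718 − 1 → -0.628%.

-0.628%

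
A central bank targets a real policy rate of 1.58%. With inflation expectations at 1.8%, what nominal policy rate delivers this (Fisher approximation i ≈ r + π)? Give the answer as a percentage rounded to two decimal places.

3.38%

i ≈ r + π = 1.58% + 1.8% = 3.38%.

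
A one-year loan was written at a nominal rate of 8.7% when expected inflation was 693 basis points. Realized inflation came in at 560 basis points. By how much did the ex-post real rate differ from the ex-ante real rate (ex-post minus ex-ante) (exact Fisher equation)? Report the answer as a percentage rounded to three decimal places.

Ex-ante: (1 + 0.0870)/(1 + 0.0693) − 1 = 1.6553%
Ex-post: (1 + 0.0870)/(1 + 0.0560) − 1 = 2.9356%
Difference (ex-post − ex-ante) = 1.2803% → 1.280%.

1.280%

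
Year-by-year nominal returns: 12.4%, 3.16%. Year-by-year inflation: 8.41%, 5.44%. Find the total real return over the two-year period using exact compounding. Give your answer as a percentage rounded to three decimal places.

Nominal growth factor = 1.1240 × 1.0316 = 1.1595184
Price-level growth factor = 1.0841 × 1.0544 = 1.1430750
Real growth factor = 1.1595184 / 1.1430750 = 1.0143852
Total real return = 1.0143852 − 1 → 1.439%.

1.439%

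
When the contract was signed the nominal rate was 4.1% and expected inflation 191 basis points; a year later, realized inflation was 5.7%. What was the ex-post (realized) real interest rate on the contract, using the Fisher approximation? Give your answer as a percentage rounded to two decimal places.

-1.60%

Ex-post: 4.1% − 5.7% = -1.600%
So the realized real rate is -1.60%.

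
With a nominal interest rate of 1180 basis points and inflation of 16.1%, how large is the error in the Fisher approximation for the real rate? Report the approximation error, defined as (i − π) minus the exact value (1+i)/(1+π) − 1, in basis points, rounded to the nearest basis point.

Approximate: r ≈ 11.800% − 16.100% = -4.3000%
Exact: (1 + 0.1180)/(1 + 0.1610) − 1 = -3.7037%
Error = -4.3000% − (-3.7037%) = -0.5963% → -60 basis points.

-60 basis points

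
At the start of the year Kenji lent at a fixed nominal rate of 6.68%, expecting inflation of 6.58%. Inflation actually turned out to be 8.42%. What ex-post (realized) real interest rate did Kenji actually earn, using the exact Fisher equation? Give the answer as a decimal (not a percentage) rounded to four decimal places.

Ex-post: (1 + 0.0668)/(1 + 0.0842) − 1 = -1.6049%
So the realized real rate is -0.0160.

-0.0160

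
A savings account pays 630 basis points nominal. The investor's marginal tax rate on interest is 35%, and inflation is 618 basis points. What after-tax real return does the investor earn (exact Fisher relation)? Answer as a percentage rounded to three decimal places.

-1.964%

After-tax nominal return = 6.3% × (1 − 0.35) = 4.0950%.
1 + r = 1.04095 / 1.06180 = 0.980364
After-tax real rate = 0.980364 − 1 → -1.964%.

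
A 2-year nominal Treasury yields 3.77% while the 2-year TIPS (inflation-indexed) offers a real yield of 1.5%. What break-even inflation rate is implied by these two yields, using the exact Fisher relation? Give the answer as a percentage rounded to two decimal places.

(1 + π) = (1 + i)/(1 + r) = 1.03770 / 1.01500 = 1.022365
Break-even inflation = 1.022365 − 1 → 2.24%.

2.24%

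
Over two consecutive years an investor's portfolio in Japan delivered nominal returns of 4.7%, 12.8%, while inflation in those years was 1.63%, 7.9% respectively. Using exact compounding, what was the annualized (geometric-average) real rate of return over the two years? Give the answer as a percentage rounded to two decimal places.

Compound the nominal returns: 1.0470 × 1.1280 = 1.18101600.
Compound inflation: 1.0163 × 1.0790 = 1.09658770.
Deflate: 1.18101600 / 1.09658770 = 1.07699184.
Annualized real rate = 1.07699184^(1/2) − 1 = 3.7782% → 3.78%.

3.78%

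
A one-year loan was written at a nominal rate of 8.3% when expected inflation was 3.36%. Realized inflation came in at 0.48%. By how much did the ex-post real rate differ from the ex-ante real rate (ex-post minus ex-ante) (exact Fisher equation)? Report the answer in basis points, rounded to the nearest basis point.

300 basis points

Ex-ante: (1 + 0.0830)/(1 + 0.0336) − 1 = 4.7794%
Ex-post: (1 + 0.0830)/(1 + 0.0048) − 1 = 7.7826%
Difference (ex-post − ex-ante) = 3.0032% → 300 basis points.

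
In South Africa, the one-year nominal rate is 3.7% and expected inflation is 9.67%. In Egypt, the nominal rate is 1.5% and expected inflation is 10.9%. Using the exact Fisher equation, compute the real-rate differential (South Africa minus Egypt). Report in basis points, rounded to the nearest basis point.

303 basis points

South Africa: (1 + 0.0370)/(1 + 0.0967) − 1 = -5.4436%
Egypt: (1 + 0.0150)/(1 + 0.1090) − 1 = -8.4761%
Differential = -5.4436% − (-8.4761%) = 3.0325% → 303 basis points.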